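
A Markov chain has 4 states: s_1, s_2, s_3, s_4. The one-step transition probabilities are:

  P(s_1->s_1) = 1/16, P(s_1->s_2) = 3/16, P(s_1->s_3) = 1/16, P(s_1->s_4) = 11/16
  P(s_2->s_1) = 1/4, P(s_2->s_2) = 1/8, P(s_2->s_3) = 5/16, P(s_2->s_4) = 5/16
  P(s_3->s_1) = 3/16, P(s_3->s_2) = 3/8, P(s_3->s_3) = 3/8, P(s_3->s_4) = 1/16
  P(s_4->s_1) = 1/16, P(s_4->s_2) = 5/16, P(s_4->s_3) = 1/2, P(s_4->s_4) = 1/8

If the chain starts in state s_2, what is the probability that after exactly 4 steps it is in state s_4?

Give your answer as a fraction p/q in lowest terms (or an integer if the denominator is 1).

Answer: 15743/65536

Derivation:
Computing P^4 by repeated multiplication:
P^1 =
  s_1: [1/16, 3/16, 1/16, 11/16]
  s_2: [1/4, 1/8, 5/16, 5/16]
  s_3: [3/16, 3/8, 3/8, 1/16]
  s_4: [1/16, 5/16, 1/2, 1/8]
P^2 =
  s_1: [27/256, 35/128, 55/128, 49/256]
  s_2: [1/8, 71/256, 21/64, 69/256]
  s_3: [23/128, 31/128, 77/256, 71/256]
  s_4: [47/256, 71/256, 45/128, 3/16]
P^3 =
  s_1: [343/2048, 563/2048, 1429/4096, 855/4096]
  s_2: [637/4096, 1087/4096, 1443/4096, 929/4096]
  s_3: [149/1024, 1079/4096, 693/2048, 1035/4096]
  s_4: [649/4096, 1063/4096, 663/2048, 529/2048]
P^4 =
  s_1: [2583/16384, 17159/65536, 10865/32768, 16315/65536]
  s_2: [10243/65536, 4347/16384, 11081/32768, 15743/65536]
  s_3: [10105/65536, 17437/65536, 22587/65536, 15407/65536]
  s_4: [9937/65536, 17319/65536, 1399/4096, 1987/8192]

(P^4)[s_2 -> s_4] = 15743/65536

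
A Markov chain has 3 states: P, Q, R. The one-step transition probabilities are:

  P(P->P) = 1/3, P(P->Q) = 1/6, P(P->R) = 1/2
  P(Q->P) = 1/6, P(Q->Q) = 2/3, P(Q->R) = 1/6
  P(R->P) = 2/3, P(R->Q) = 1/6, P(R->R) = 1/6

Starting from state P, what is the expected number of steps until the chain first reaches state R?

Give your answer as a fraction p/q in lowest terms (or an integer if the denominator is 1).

Answer: 18/7

Derivation:
Let h_i = expected steps to first reach R from state i.
Boundary: h_R = 0.
First-step equations for the other states:
  h_P = 1 + 1/3*h_P + 1/6*h_Q + 1/2*h_R
  h_Q = 1 + 1/6*h_P + 2/3*h_Q + 1/6*h_R

Substituting h_R = 0 and rearranging gives the linear system (I - Q) h = 1:
  [2/3, -1/6] . (h_P, h_Q) = 1
  [-1/6, 1/3] . (h_P, h_Q) = 1

Solving yields:
  h_P = 18/7
  h_Q = 30/7

Starting state is P, so the expected hitting time is h_P = 18/7.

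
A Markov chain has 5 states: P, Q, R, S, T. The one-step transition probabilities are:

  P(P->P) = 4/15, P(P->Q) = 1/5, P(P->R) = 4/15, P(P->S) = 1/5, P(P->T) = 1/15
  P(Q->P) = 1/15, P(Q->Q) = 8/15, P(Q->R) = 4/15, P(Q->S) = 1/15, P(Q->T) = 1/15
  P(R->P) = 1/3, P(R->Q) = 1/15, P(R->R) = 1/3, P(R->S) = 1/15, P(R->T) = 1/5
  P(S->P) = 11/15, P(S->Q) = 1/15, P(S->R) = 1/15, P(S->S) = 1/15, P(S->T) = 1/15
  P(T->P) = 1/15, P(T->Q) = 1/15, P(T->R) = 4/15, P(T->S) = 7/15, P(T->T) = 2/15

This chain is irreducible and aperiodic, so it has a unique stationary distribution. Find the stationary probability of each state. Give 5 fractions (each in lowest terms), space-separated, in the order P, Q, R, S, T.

The stationary distribution satisfies pi = pi * P, i.e.:
  pi_P = 4/15*pi_P + 1/15*pi_Q + 1/3*pi_R + 11/15*pi_S + 1/15*pi_T
  pi_Q = 1/5*pi_P + 8/15*pi_Q + 1/15*pi_R + 1/15*pi_S + 1/15*pi_T
  pi_R = 4/15*pi_P + 4/15*pi_Q + 1/3*pi_R + 1/15*pi_S + 4/15*pi_T
  pi_S = 1/5*pi_P + 1/15*pi_Q + 1/15*pi_R + 1/15*pi_S + 7/15*pi_T
  pi_T = 1/15*pi_P + 1/15*pi_Q + 1/5*pi_R + 1/15*pi_S + 2/15*pi_T
with normalization: pi_P + pi_Q + pi_R + pi_S + pi_T = 1.

Using the first 4 balance equations plus normalization, the linear system A*pi = b is:
  [-11/15, 1/15, 1/3, 11/15, 1/15] . pi = 0
  [1/5, -7/15, 1/15, 1/15, 1/15] . pi = 0
  [4/15, 4/15, -2/3, 1/15, 4/15] . pi = 0
  [1/5, 1/15, 1/15, -14/15, 7/15] . pi = 0
  [1, 1, 1, 1, 1] . pi = 1

Solving yields:
  pi_P = 293/1004
  pi_Q = 795/4016
  pi_R = 2039/8032
  pi_S = 597/4016
  pi_T = 865/8032

Verification (pi * P):
  293/1004*4/15 + 795/4016*1/15 + 2039/8032*1/3 + 597/4016*11/15 + 865/8032*1/15 = 293/1004 = pi_P  (ok)
  293/1004*1/5 + 795/4016*8/15 + 2039/8032*1/15 + 597/4016*1/15 + 865/8032*1/15 = 795/4016 = pi_Q  (ok)
  293/1004*4/15 + 795/4016*4/15 + 2039/8032*1/3 + 597/4016*1/15 + 865/8032*4/15 = 2039/8032 = pi_R  (ok)
  293/1004*1/5 + 795/4016*1/15 + 2039/8032*1/15 + 597/4016*1/15 + 865/8032*7/15 = 597/4016 = pi_S  (ok)
  293/1004*1/15 + 795/4016*1/15 + 2039/8032*1/5 + 597/4016*1/15 + 865/8032*2/15 = 865/8032 = pi_T  (ok)

Answer: 293/1004 795/4016 2039/8032 597/4016 865/8032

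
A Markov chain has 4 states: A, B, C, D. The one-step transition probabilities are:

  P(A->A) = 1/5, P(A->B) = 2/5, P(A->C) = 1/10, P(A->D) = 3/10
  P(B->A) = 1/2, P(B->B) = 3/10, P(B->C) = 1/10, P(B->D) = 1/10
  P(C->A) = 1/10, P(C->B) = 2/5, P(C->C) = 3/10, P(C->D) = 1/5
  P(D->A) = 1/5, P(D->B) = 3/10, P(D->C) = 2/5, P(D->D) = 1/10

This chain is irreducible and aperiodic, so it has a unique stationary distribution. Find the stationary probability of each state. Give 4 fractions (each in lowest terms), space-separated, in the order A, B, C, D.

Answer: 306/1073 373/1073 205/1073 189/1073

Derivation:
The stationary distribution satisfies pi = pi * P, i.e.:
  pi_A = 1/5*pi_A + 1/2*pi_B + 1/10*pi_C + 1/5*pi_D
  pi_B = 2/5*pi_A + 3/10*pi_B + 2/5*pi_C + 3/10*pi_D
  pi_C = 1/10*pi_A + 1/10*pi_B + 3/10*pi_C + 2/5*pi_D
  pi_D = 3/10*pi_A + 1/10*pi_B + 1/5*pi_C + 1/10*pi_D
with normalization: pi_A + pi_B + pi_C + pi_D = 1.

Using the first 3 balance equations plus normalization, the linear system A*pi = b is:
  [-4/5, 1/2, 1/10, 1/5] . pi = 0
  [2/5, -7/10, 2/5, 3/10] . pi = 0
  [1/10, 1/10, -7/10, 2/5] . pi = 0
  [1, 1, 1, 1] . pi = 1

Solving yields:
  pi_A = 306/1073
  pi_B = 373/1073
  pi_C = 205/1073
  pi_D = 189/1073

Verification (pi * P):
  306/1073*1/5 + 373/1073*1/2 + 205/1073*1/10 + 189/1073*1/5 = 306/1073 = pi_A  (ok)
  306/1073*2/5 + 373/1073*3/10 + 205/1073*2/5 + 189/1073*3/10 = 373/1073 = pi_B  (ok)
  306/1073*1/10 + 373/1073*1/10 + 205/1073*3/10 + 189/1073*2/5 = 205/1073 = pi_C  (ok)
  306/1073*3/10 + 373/1073*1/10 + 205/1073*1/5 + 189/1073*1/10 = 189/1073 = pi_D  (ok)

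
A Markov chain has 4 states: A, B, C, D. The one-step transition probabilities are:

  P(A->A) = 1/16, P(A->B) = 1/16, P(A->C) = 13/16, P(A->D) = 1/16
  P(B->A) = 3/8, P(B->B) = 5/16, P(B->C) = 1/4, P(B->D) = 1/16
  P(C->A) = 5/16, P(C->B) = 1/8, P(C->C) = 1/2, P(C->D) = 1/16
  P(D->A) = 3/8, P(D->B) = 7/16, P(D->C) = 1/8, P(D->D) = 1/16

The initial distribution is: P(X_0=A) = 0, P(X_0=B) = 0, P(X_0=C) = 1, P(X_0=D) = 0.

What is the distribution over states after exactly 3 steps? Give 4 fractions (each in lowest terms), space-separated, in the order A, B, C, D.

Propagating the distribution step by step (d_{t+1} = d_t * P):
d_0 = (A=0, B=0, C=1, D=0)
  d_1[A] = 0*1/16 + 0*3/8 + 1*5/16 + 0*3/8 = 5/16
  d_1[B] = 0*1/16 + 0*5/16 + 1*1/8 + 0*7/16 = 1/8
  d_1[C] = 0*13/16 + 0*1/4 + 1*1/2 + 0*1/8 = 1/2
  d_1[D] = 0*1/16 + 0*1/16 + 1*1/16 + 0*1/16 = 1/16
d_1 = (A=5/16, B=1/8, C=1/2, D=1/16)
  d_2[A] = 5/16*1/16 + 1/8*3/8 + 1/2*5/16 + 1/16*3/8 = 63/256
  d_2[B] = 5/16*1/16 + 1/8*5/16 + 1/2*1/8 + 1/16*7/16 = 19/128
  d_2[C] = 5/16*13/16 + 1/8*1/4 + 1/2*1/2 + 1/16*1/8 = 139/256
  d_2[D] = 5/16*1/16 + 1/8*1/16 + 1/2*1/16 + 1/16*1/16 = 1/16
d_2 = (A=63/256, B=19/128, C=139/256, D=1/16)
  d_3[A] = 63/256*1/16 + 19/128*3/8 + 139/256*5/16 + 1/16*3/8 = 541/2048
  d_3[B] = 63/256*1/16 + 19/128*5/16 + 139/256*1/8 + 1/16*7/16 = 643/4096
  d_3[C] = 63/256*13/16 + 19/128*1/4 + 139/256*1/2 + 1/16*1/8 = 2115/4096
  d_3[D] = 63/256*1/16 + 19/128*1/16 + 139/256*1/16 + 1/16*1/16 = 1/16
d_3 = (A=541/2048, B=643/4096, C=2115/4096, D=1/16)

Answer: 541/2048 643/4096 2115/4096 1/16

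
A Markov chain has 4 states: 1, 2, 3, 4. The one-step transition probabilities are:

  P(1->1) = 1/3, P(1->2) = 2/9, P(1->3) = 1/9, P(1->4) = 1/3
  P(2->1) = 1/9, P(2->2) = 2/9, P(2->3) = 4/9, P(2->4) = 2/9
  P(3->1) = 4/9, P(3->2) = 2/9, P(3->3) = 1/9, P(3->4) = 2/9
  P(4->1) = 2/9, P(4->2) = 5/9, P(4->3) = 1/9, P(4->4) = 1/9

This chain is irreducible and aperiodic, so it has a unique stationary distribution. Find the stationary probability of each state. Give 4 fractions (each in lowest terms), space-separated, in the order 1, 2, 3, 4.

The stationary distribution satisfies pi = pi * P, i.e.:
  pi_1 = 1/3*pi_1 + 1/9*pi_2 + 4/9*pi_3 + 2/9*pi_4
  pi_2 = 2/9*pi_1 + 2/9*pi_2 + 2/9*pi_3 + 5/9*pi_4
  pi_3 = 1/9*pi_1 + 4/9*pi_2 + 1/9*pi_3 + 1/9*pi_4
  pi_4 = 1/3*pi_1 + 2/9*pi_2 + 2/9*pi_3 + 1/9*pi_4
with normalization: pi_1 + pi_2 + pi_3 + pi_4 = 1.

Using the first 3 balance equations plus normalization, the linear system A*pi = b is:
  [-2/3, 1/9, 4/9, 2/9] . pi = 0
  [2/9, -7/9, 2/9, 5/9] . pi = 0
  [1/9, 4/9, -8/9, 1/9] . pi = 0
  [1, 1, 1, 1] . pi = 1

Solving yields:
  pi_1 = 82/309
  pi_2 = 92/309
  pi_3 = 65/309
  pi_4 = 70/309

Verification (pi * P):
  82/309*1/3 + 92/309*1/9 + 65/309*4/9 + 70/309*2/9 = 82/309 = pi_1  (ok)
  82/309*2/9 + 92/309*2/9 + 65/309*2/9 + 70/309*5/9 = 92/309 = pi_2  (ok)
  82/309*1/9 + 92/309*4/9 + 65/309*1/9 + 70/309*1/9 = 65/309 = pi_3  (ok)
  82/309*1/3 + 92/309*2/9 + 65/309*2/9 + 70/309*1/9 = 70/309 = pi_4  (ok)

Answer: 82/309 92/309 65/309 70/309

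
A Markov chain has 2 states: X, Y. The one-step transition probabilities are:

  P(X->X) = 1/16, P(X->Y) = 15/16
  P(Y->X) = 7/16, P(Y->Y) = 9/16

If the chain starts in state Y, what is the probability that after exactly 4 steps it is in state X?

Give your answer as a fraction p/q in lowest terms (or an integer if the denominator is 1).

Answer: 2555/8192

Derivation:
Computing P^4 by repeated multiplication:
P^1 =
  X: [1/16, 15/16]
  Y: [7/16, 9/16]
P^2 =
  X: [53/128, 75/128]
  Y: [35/128, 93/128]
P^3 =
  X: [289/1024, 735/1024]
  Y: [343/1024, 681/1024]
P^4 =
  X: [2717/8192, 5475/8192]
  Y: [2555/8192, 5637/8192]

(P^4)[Y -> X] = 2555/8192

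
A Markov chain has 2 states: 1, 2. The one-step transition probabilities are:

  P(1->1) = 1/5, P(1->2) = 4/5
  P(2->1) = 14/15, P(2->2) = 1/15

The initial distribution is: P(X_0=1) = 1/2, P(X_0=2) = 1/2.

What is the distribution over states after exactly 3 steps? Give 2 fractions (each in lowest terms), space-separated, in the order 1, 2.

Propagating the distribution step by step (d_{t+1} = d_t * P):
d_0 = (1=1/2, 2=1/2)
  d_1[1] = 1/2*1/5 + 1/2*14/15 = 17/30
  d_1[2] = 1/2*4/5 + 1/2*1/15 = 13/30
d_1 = (1=17/30, 2=13/30)
  d_2[1] = 17/30*1/5 + 13/30*14/15 = 233/450
  d_2[2] = 17/30*4/5 + 13/30*1/15 = 217/450
d_2 = (1=233/450, 2=217/450)
  d_3[1] = 233/450*1/5 + 217/450*14/15 = 3737/6750
  d_3[2] = 233/450*4/5 + 217/450*1/15 = 3013/6750
d_3 = (1=3737/6750, 2=3013/6750)

Answer: 3737/6750 3013/6750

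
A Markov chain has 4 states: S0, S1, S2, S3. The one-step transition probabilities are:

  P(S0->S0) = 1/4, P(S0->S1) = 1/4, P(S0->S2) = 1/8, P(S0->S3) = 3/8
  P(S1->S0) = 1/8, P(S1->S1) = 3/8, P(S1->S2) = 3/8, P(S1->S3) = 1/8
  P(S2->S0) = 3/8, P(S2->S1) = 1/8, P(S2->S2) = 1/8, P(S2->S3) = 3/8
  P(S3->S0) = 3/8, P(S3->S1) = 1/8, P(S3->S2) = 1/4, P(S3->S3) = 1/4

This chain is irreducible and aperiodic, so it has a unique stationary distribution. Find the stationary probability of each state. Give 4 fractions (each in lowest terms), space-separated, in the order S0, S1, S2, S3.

The stationary distribution satisfies pi = pi * P, i.e.:
  pi_S0 = 1/4*pi_S0 + 1/8*pi_S1 + 3/8*pi_S2 + 3/8*pi_S3
  pi_S1 = 1/4*pi_S0 + 3/8*pi_S1 + 1/8*pi_S2 + 1/8*pi_S3
  pi_S2 = 1/8*pi_S0 + 3/8*pi_S1 + 1/8*pi_S2 + 1/4*pi_S3
  pi_S3 = 3/8*pi_S0 + 1/8*pi_S1 + 3/8*pi_S2 + 1/4*pi_S3
with normalization: pi_S0 + pi_S1 + pi_S2 + pi_S3 = 1.

Using the first 3 balance equations plus normalization, the linear system A*pi = b is:
  [-3/4, 1/8, 3/8, 3/8] . pi = 0
  [1/4, -5/8, 1/8, 1/8] . pi = 0
  [1/8, 3/8, -7/8, 1/4] . pi = 0
  [1, 1, 1, 1] . pi = 1

Solving yields:
  pi_S0 = 2/7
  pi_S1 = 3/14
  pi_S2 = 3/14
  pi_S3 = 2/7

Verification (pi * P):
  2/7*1/4 + 3/14*1/8 + 3/14*3/8 + 2/7*3/8 = 2/7 = pi_S0  (ok)
  2/7*1/4 + 3/14*3/8 + 3/14*1/8 + 2/7*1/8 = 3/14 = pi_S1  (ok)
  2/7*1/8 + 3/14*3/8 + 3/14*1/8 + 2/7*1/4 = 3/14 = pi_S2  (ok)
  2/7*3/8 + 3/14*1/8 + 3/14*3/8 + 2/7*1/4 = 2/7 = pi_S3  (ok)

Answer: 2/7 3/14 3/14 2/7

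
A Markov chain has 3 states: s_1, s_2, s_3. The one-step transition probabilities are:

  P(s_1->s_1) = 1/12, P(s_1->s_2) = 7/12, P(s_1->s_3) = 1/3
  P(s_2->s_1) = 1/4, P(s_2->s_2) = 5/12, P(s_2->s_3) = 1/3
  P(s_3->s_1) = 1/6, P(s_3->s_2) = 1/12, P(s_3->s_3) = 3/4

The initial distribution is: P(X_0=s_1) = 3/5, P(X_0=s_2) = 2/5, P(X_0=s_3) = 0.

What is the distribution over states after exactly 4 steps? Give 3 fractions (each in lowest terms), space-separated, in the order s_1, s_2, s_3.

Propagating the distribution step by step (d_{t+1} = d_t * P):
d_0 = (s_1=3/5, s_2=2/5, s_3=0)
  d_1[s_1] = 3/5*1/12 + 2/5*1/4 + 0*1/6 = 3/20
  d_1[s_2] = 3/5*7/12 + 2/5*5/12 + 0*1/12 = 31/60
  d_1[s_3] = 3/5*1/3 + 2/5*1/3 + 0*3/4 = 1/3
d_1 = (s_1=3/20, s_2=31/60, s_3=1/3)
  d_2[s_1] = 3/20*1/12 + 31/60*1/4 + 1/3*1/6 = 71/360
  d_2[s_2] = 3/20*7/12 + 31/60*5/12 + 1/3*1/12 = 119/360
  d_2[s_3] = 3/20*1/3 + 31/60*1/3 + 1/3*3/4 = 17/36
d_2 = (s_1=71/360, s_2=119/360, s_3=17/36)
  d_3[s_1] = 71/360*1/12 + 119/360*1/4 + 17/36*1/6 = 8/45
  d_3[s_2] = 71/360*7/12 + 119/360*5/12 + 17/36*1/12 = 631/2160
  d_3[s_3] = 71/360*1/3 + 119/360*1/3 + 17/36*3/4 = 229/432
d_3 = (s_1=8/45, s_2=631/2160, s_3=229/432)
  d_4[s_1] = 8/45*1/12 + 631/2160*1/4 + 229/432*1/6 = 4567/25920
  d_4[s_2] = 8/45*7/12 + 631/2160*5/12 + 229/432*1/12 = 1747/6480
  d_4[s_3] = 8/45*1/3 + 631/2160*1/3 + 229/432*3/4 = 2873/5184
d_4 = (s_1=4567/25920, s_2=1747/6480, s_3=2873/5184)

Answer: 4567/25920 1747/6480 2873/5184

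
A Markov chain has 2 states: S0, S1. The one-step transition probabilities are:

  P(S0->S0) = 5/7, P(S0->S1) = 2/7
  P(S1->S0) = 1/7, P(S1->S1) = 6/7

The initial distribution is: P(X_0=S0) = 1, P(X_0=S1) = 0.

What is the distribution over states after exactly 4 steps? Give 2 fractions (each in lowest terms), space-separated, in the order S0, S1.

Answer: 971/2401 1430/2401

Derivation:
Propagating the distribution step by step (d_{t+1} = d_t * P):
d_0 = (S0=1, S1=0)
  d_1[S0] = 1*5/7 + 0*1/7 = 5/7
  d_1[S1] = 1*2/7 + 0*6/7 = 2/7
d_1 = (S0=5/7, S1=2/7)
  d_2[S0] = 5/7*5/7 + 2/7*1/7 = 27/49
  d_2[S1] = 5/7*2/7 + 2/7*6/7 = 22/49
d_2 = (S0=27/49, S1=22/49)
  d_3[S0] = 27/49*5/7 + 22/49*1/7 = 157/343
  d_3[S1] = 27/49*2/7 + 22/49*6/7 = 186/343
d_3 = (S0=157/343, S1=186/343)
  d_4[S0] = 157/343*5/7 + 186/343*1/7 = 971/2401
  d_4[S1] = 157/343*2/7 + 186/343*6/7 = 1430/2401
d_4 = (S0=971/2401, S1=1430/2401)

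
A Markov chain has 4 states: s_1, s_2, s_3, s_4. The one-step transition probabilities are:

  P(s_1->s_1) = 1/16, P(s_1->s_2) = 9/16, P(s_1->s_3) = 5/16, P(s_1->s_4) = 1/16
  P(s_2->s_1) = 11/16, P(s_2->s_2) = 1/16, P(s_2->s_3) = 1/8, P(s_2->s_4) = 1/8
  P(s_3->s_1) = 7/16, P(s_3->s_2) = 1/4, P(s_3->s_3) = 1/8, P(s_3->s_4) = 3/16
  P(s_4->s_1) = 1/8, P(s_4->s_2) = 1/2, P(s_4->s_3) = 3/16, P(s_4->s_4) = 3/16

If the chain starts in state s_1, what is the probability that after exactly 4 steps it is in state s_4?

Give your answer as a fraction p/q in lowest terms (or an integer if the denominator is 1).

Computing P^4 by repeated multiplication:
P^1 =
  s_1: [1/16, 9/16, 5/16, 1/16]
  s_2: [11/16, 1/16, 1/8, 1/8]
  s_3: [7/16, 1/4, 1/8, 3/16]
  s_4: [1/8, 1/2, 3/16, 3/16]
P^2 =
  s_1: [137/256, 23/128, 9/64, 37/256]
  s_2: [5/32, 31/64, 67/256, 25/256]
  s_3: [71/256, 99/256, 7/32, 15/128]
  s_4: [117/256, 31/128, 41/256, 9/64]
P^3 =
  s_1: [969/4096, 1719/4096, 15/64, 7/64]
  s_2: [1923/4096, 119/512, 657/4096, 141/1024]
  s_3: [403/1024, 601/2048, 755/4096, 527/4096]
  s_4: [579/2048, 1567/4096, 899/4096, 59/512]
P^4 =
  s_1: [13747/32768, 2233/8192, 11547/65536, 8631/65536]
  s_2: [9061/32768, 25399/65536, 14525/65536, 3745/32768]
  s_3: [21173/65536, 11473/32768, 13555/65536, 3931/32768]
  s_4: [801/2048, 19361/65536, 6069/32768, 8405/65536]

(P^4)[s_1 -> s_4] = 8631/65536

Answer: 8631/65536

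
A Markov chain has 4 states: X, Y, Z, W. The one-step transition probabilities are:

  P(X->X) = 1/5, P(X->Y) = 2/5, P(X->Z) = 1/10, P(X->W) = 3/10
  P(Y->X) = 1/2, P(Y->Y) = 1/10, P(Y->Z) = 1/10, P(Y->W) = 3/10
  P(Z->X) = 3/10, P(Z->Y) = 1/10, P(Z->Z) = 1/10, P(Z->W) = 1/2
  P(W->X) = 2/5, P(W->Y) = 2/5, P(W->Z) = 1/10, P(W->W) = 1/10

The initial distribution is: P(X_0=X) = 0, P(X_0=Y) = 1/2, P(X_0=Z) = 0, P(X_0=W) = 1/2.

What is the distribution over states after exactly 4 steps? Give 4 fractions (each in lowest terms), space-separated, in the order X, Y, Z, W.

Propagating the distribution step by step (d_{t+1} = d_t * P):
d_0 = (X=0, Y=1/2, Z=0, W=1/2)
  d_1[X] = 0*1/5 + 1/2*1/2 + 0*3/10 + 1/2*2/5 = 9/20
  d_1[Y] = 0*2/5 + 1/2*1/10 + 0*1/10 + 1/2*2/5 = 1/4
  d_1[Z] = 0*1/10 + 1/2*1/10 + 0*1/10 + 1/2*1/10 = 1/10
  d_1[W] = 0*3/10 + 1/2*3/10 + 0*1/2 + 1/2*1/10 = 1/5
d_1 = (X=9/20, Y=1/4, Z=1/10, W=1/5)
  d_2[X] = 9/20*1/5 + 1/4*1/2 + 1/10*3/10 + 1/5*2/5 = 13/40
  d_2[Y] = 9/20*2/5 + 1/4*1/10 + 1/10*1/10 + 1/5*2/5 = 59/200
  d_2[Z] = 9/20*1/10 + 1/4*1/10 + 1/10*1/10 + 1/5*1/10 = 1/10
  d_2[W] = 9/20*3/10 + 1/4*3/10 + 1/10*1/2 + 1/5*1/10 = 7/25
d_2 = (X=13/40, Y=59/200, Z=1/10, W=7/25)
  d_3[X] = 13/40*1/5 + 59/200*1/2 + 1/10*3/10 + 7/25*2/5 = 709/2000
  d_3[Y] = 13/40*2/5 + 59/200*1/10 + 1/10*1/10 + 7/25*2/5 = 563/2000
  d_3[Z] = 13/40*1/10 + 59/200*1/10 + 1/10*1/10 + 7/25*1/10 = 1/10
  d_3[W] = 13/40*3/10 + 59/200*3/10 + 1/10*1/2 + 7/25*1/10 = 33/125
d_3 = (X=709/2000, Y=563/2000, Z=1/10, W=33/125)
  d_4[X] = 709/2000*1/5 + 563/2000*1/2 + 1/10*3/10 + 33/125*2/5 = 1389/4000
  d_4[Y] = 709/2000*2/5 + 563/2000*1/10 + 1/10*1/10 + 33/125*2/5 = 5711/20000
  d_4[Z] = 709/2000*1/10 + 563/2000*1/10 + 1/10*1/10 + 33/125*1/10 = 1/10
  d_4[W] = 709/2000*3/10 + 563/2000*3/10 + 1/10*1/2 + 33/125*1/10 = 167/625
d_4 = (X=1389/4000, Y=5711/20000, Z=1/10, W=167/625)

Answer: 1389/4000 5711/20000 1/10 167/625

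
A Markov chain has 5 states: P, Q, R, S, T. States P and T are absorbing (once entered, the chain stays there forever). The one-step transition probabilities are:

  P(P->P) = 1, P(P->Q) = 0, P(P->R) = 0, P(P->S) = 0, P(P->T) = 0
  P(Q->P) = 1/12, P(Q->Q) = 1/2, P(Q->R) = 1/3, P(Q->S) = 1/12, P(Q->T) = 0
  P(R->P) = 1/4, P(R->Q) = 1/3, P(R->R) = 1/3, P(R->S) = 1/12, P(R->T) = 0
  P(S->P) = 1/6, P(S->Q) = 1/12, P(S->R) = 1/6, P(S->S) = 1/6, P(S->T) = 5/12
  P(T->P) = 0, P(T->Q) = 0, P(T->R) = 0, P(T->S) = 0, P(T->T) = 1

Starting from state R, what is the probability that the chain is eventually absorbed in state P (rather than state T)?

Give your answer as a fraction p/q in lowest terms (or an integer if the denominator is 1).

Answer: 119/144

Derivation:
Let a_i = P(absorbed in P | start in state i).
Boundary conditions: a_P = 1, a_T = 0.
For each transient state i, a_i = sum_j P(i->j) * a_j:
  a_Q = 1/12*a_P + 1/2*a_Q + 1/3*a_R + 1/12*a_S + 0*a_T
  a_R = 1/4*a_P + 1/3*a_Q + 1/3*a_R + 1/12*a_S + 0*a_T
  a_S = 1/6*a_P + 1/12*a_Q + 1/6*a_R + 1/6*a_S + 5/12*a_T

Substituting a_P = 1 and a_T = 0, rearrange to (I - Q) a = r where r[i] = P(i -> P):
  [1/2, -1/3, -1/12] . (a_Q, a_R, a_S) = 1/12
  [-1/3, 2/3, -1/12] . (a_Q, a_R, a_S) = 1/4
  [-1/12, -1/6, 5/6] . (a_Q, a_R, a_S) = 1/6

Solving yields:
  a_Q = 19/24
  a_R = 119/144
  a_S = 4/9

Starting state is R, so the absorption probability is a_R = 119/144.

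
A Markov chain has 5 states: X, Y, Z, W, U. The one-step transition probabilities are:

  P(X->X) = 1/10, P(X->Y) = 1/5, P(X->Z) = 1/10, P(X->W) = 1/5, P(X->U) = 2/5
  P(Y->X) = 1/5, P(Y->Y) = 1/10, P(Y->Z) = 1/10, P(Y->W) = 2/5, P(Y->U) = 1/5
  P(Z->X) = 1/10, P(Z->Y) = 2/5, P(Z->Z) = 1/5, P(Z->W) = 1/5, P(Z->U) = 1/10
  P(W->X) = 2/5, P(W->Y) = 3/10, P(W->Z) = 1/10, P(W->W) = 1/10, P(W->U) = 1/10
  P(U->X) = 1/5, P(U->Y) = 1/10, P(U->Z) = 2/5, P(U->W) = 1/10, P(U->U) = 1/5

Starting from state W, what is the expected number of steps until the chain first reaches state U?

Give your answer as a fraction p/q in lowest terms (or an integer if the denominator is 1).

Answer: 1980/391

Derivation:
Let h_i = expected steps to first reach U from state i.
Boundary: h_U = 0.
First-step equations for the other states:
  h_X = 1 + 1/10*h_X + 1/5*h_Y + 1/10*h_Z + 1/5*h_W + 2/5*h_U
  h_Y = 1 + 1/5*h_X + 1/10*h_Y + 1/10*h_Z + 2/5*h_W + 1/5*h_U
  h_Z = 1 + 1/10*h_X + 2/5*h_Y + 1/5*h_Z + 1/5*h_W + 1/10*h_U
  h_W = 1 + 2/5*h_X + 3/10*h_Y + 1/10*h_Z + 1/10*h_W + 1/10*h_U

Substituting h_U = 0 and rearranging gives the linear system (I - Q) h = 1:
  [9/10, -1/5, -1/10, -1/5] . (h_X, h_Y, h_Z, h_W) = 1
  [-1/5, 9/10, -1/10, -2/5] . (h_X, h_Y, h_Z, h_W) = 1
  [-1/10, -2/5, 4/5, -1/5] . (h_X, h_Y, h_Z, h_W) = 1
  [-2/5, -3/10, -1/10, 9/10] . (h_X, h_Y, h_Z, h_W) = 1

Solving yields:
  h_X = 90/23
  h_Y = 1890/391
  h_Z = 2120/391
  h_W = 1980/391

Starting state is W, so the expected hitting time is h_W = 1980/391.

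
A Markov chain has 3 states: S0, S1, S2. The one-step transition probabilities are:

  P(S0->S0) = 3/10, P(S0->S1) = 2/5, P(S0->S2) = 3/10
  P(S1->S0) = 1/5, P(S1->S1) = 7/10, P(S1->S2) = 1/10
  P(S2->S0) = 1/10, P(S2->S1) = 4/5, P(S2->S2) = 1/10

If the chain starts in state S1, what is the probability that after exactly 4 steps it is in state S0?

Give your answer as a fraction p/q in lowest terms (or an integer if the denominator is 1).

Computing P^4 by repeated multiplication:
P^1 =
  S0: [3/10, 2/5, 3/10]
  S1: [1/5, 7/10, 1/10]
  S2: [1/10, 4/5, 1/10]
P^2 =
  S0: [1/5, 16/25, 4/25]
  S1: [21/100, 13/20, 7/50]
  S2: [1/5, 17/25, 3/25]
P^3 =
  S0: [51/250, 82/125, 7/50]
  S1: [207/1000, 651/1000, 71/500]
  S2: [26/125, 163/250, 7/50]
P^4 =
  S0: [129/625, 408/625, 88/625]
  S1: [413/2000, 6521/10000, 707/5000]
  S2: [517/2500, 1629/2500, 177/1250]

(P^4)[S1 -> S0] = 413/2000

Answer: 413/2000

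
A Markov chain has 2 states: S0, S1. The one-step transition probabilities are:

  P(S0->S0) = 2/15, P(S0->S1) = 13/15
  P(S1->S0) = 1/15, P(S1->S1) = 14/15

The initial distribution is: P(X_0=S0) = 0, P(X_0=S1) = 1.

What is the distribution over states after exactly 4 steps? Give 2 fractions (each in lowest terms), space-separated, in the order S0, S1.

Propagating the distribution step by step (d_{t+1} = d_t * P):
d_0 = (S0=0, S1=1)
  d_1[S0] = 0*2/15 + 1*1/15 = 1/15
  d_1[S1] = 0*13/15 + 1*14/15 = 14/15
d_1 = (S0=1/15, S1=14/15)
  d_2[S0] = 1/15*2/15 + 14/15*1/15 = 16/225
  d_2[S1] = 1/15*13/15 + 14/15*14/15 = 209/225
d_2 = (S0=16/225, S1=209/225)
  d_3[S0] = 16/225*2/15 + 209/225*1/15 = 241/3375
  d_3[S1] = 16/225*13/15 + 209/225*14/15 = 3134/3375
d_3 = (S0=241/3375, S1=3134/3375)
  d_4[S0] = 241/3375*2/15 + 3134/3375*1/15 = 3616/50625
  d_4[S1] = 241/3375*13/15 + 3134/3375*14/15 = 47009/50625
d_4 = (S0=3616/50625, S1=47009/50625)

Answer: 3616/50625 47009/50625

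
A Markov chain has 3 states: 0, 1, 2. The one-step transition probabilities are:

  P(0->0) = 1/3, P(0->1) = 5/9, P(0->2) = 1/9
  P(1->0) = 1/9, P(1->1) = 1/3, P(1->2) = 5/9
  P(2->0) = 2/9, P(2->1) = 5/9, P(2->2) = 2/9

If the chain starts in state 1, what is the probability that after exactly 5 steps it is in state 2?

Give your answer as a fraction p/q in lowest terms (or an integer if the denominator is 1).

Answer: 20825/59049

Derivation:
Computing P^5 by repeated multiplication:
P^1 =
  0: [1/3, 5/9, 1/9]
  1: [1/9, 1/3, 5/9]
  2: [2/9, 5/9, 2/9]
P^2 =
  0: [16/81, 35/81, 10/27]
  1: [16/81, 13/27, 26/81]
  2: [5/27, 35/81, 31/81]
P^3 =
  0: [143/729, 335/729, 251/729]
  1: [139/729, 109/243, 263/729]
  2: [142/729, 335/729, 28/81]
P^4 =
  0: [422/2187, 2975/6561, 2320/6561]
  1: [1270/6561, 997/2187, 2300/6561]
  2: [1265/6561, 2975/6561, 2321/6561]
P^5 =
  0: [11413/59049, 26855/59049, 2309/6561]
  1: [11401/59049, 8941/19683, 20825/59049]
  2: [1268/6561, 26855/59049, 20782/59049]

(P^5)[1 -> 2] = 20825/59049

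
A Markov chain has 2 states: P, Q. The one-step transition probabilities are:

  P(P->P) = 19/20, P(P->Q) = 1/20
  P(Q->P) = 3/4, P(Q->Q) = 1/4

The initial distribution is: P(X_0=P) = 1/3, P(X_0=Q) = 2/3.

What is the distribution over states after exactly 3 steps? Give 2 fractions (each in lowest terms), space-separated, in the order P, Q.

Propagating the distribution step by step (d_{t+1} = d_t * P):
d_0 = (P=1/3, Q=2/3)
  d_1[P] = 1/3*19/20 + 2/3*3/4 = 49/60
  d_1[Q] = 1/3*1/20 + 2/3*1/4 = 11/60
d_1 = (P=49/60, Q=11/60)
  d_2[P] = 49/60*19/20 + 11/60*3/4 = 137/150
  d_2[Q] = 49/60*1/20 + 11/60*1/4 = 13/150
d_2 = (P=137/150, Q=13/150)
  d_3[P] = 137/150*19/20 + 13/150*3/4 = 1399/1500
  d_3[Q] = 137/150*1/20 + 13/150*1/4 = 101/1500
d_3 = (P=1399/1500, Q=101/1500)

Answer: 1399/1500 101/1500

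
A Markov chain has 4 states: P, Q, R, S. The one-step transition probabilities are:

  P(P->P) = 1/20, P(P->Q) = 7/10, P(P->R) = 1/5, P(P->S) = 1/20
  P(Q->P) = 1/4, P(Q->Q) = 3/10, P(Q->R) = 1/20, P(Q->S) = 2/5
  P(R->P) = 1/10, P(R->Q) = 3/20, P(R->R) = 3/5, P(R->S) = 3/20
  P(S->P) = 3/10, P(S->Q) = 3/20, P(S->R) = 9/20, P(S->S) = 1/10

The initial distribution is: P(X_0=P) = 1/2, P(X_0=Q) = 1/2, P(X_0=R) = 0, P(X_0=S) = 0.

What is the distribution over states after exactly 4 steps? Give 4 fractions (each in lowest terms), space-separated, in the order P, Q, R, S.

Answer: 7053/40000 23907/80000 103927/320000 64021/320000

Derivation:
Propagating the distribution step by step (d_{t+1} = d_t * P):
d_0 = (P=1/2, Q=1/2, R=0, S=0)
  d_1[P] = 1/2*1/20 + 1/2*1/4 + 0*1/10 + 0*3/10 = 3/20
  d_1[Q] = 1/2*7/10 + 1/2*3/10 + 0*3/20 + 0*3/20 = 1/2
  d_1[R] = 1/2*1/5 + 1/2*1/20 + 0*3/5 + 0*9/20 = 1/8
  d_1[S] = 1/2*1/20 + 1/2*2/5 + 0*3/20 + 0*1/10 = 9/40
d_1 = (P=3/20, Q=1/2, R=1/8, S=9/40)
  d_2[P] = 3/20*1/20 + 1/2*1/4 + 1/8*1/10 + 9/40*3/10 = 17/80
  d_2[Q] = 3/20*7/10 + 1/2*3/10 + 1/8*3/20 + 9/40*3/20 = 123/400
  d_2[R] = 3/20*1/5 + 1/2*1/20 + 1/8*3/5 + 9/40*9/20 = 37/160
  d_2[S] = 3/20*1/20 + 1/2*2/5 + 1/8*3/20 + 9/40*1/10 = 199/800
d_2 = (P=17/80, Q=123/400, R=37/160, S=199/800)
  d_3[P] = 17/80*1/20 + 123/400*1/4 + 37/160*1/10 + 199/800*3/10 = 741/4000
  d_3[Q] = 17/80*7/10 + 123/400*3/10 + 37/160*3/20 + 199/800*3/20 = 313/1000
  d_3[R] = 17/80*1/5 + 123/400*1/20 + 37/160*3/5 + 199/800*9/20 = 4937/16000
  d_3[S] = 17/80*1/20 + 123/400*2/5 + 37/160*3/20 + 199/800*1/10 = 3091/16000
d_3 = (P=741/4000, Q=313/1000, R=4937/16000, S=3091/16000)
  d_4[P] = 741/4000*1/20 + 313/1000*1/4 + 4937/16000*1/10 + 3091/16000*3/10 = 7053/40000
  d_4[Q] = 741/4000*7/10 + 313/1000*3/10 + 4937/16000*3/20 + 3091/16000*3/20 = 23907/80000
  d_4[R] = 741/4000*1/5 + 313/1000*1/20 + 4937/16000*3/5 + 3091/16000*9/20 = 103927/320000
  d_4[S] = 741/4000*1/20 + 313/1000*2/5 + 4937/16000*3/20 + 3091/16000*1/10 = 64021/320000
d_4 = (P=7053/40000, Q=23907/80000, R=103927/320000, S=64021/320000)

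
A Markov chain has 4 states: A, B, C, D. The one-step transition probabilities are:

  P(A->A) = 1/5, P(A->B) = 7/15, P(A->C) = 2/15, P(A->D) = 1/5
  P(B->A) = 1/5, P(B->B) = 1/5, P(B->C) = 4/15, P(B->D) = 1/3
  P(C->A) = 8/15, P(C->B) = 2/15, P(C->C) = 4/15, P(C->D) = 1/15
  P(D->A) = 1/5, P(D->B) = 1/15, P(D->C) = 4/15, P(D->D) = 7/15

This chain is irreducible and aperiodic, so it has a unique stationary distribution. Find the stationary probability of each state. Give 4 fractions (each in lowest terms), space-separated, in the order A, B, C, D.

The stationary distribution satisfies pi = pi * P, i.e.:
  pi_A = 1/5*pi_A + 1/5*pi_B + 8/15*pi_C + 1/5*pi_D
  pi_B = 7/15*pi_A + 1/5*pi_B + 2/15*pi_C + 1/15*pi_D
  pi_C = 2/15*pi_A + 4/15*pi_B + 4/15*pi_C + 4/15*pi_D
  pi_D = 1/5*pi_A + 1/3*pi_B + 1/15*pi_C + 7/15*pi_D
with normalization: pi_A + pi_B + pi_C + pi_D = 1.

Using the first 3 balance equations plus normalization, the linear system A*pi = b is:
  [-4/5, 1/5, 8/15, 1/5] . pi = 0
  [7/15, -4/5, 2/15, 1/15] . pi = 0
  [2/15, 4/15, -11/15, 4/15] . pi = 0
  [1, 1, 1, 1] . pi = 1

Solving yields:
  pi_A = 13/47
  pi_B = 679/3055
  pi_C = 54/235
  pi_D = 829/3055

Verification (pi * P):
  13/47*1/5 + 679/3055*1/5 + 54/235*8/15 + 829/3055*1/5 = 13/47 = pi_A  (ok)
  13/47*7/15 + 679/3055*1/5 + 54/235*2/15 + 829/3055*1/15 = 679/3055 = pi_B  (ok)
  13/47*2/15 + 679/3055*4/15 + 54/235*4/15 + 829/3055*4/15 = 54/235 = pi_C  (ok)
  13/47*1/5 + 679/3055*1/3 + 54/235*1/15 + 829/3055*7/15 = 829/3055 = pi_D  (ok)

Answer: 13/47 679/3055 54/235 829/3055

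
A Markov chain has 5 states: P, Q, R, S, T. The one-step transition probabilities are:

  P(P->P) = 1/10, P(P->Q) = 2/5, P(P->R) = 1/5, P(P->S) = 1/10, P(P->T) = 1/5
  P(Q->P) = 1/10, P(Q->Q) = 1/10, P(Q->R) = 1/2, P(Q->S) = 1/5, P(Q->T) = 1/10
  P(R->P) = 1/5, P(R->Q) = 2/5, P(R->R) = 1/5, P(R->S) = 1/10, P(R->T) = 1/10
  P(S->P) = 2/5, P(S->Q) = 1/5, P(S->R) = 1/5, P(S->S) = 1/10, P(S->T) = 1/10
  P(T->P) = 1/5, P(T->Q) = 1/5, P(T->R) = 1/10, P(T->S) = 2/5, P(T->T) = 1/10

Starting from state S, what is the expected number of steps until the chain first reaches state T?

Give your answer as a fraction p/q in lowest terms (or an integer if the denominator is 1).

Let h_i = expected steps to first reach T from state i.
Boundary: h_T = 0.
First-step equations for the other states:
  h_P = 1 + 1/10*h_P + 2/5*h_Q + 1/5*h_R + 1/10*h_S + 1/5*h_T
  h_Q = 1 + 1/10*h_P + 1/10*h_Q + 1/2*h_R + 1/5*h_S + 1/10*h_T
  h_R = 1 + 1/5*h_P + 2/5*h_Q + 1/5*h_R + 1/10*h_S + 1/10*h_T
  h_S = 1 + 2/5*h_P + 1/5*h_Q + 1/5*h_R + 1/10*h_S + 1/10*h_T

Substituting h_T = 0 and rearranging gives the linear system (I - Q) h = 1:
  [9/10, -2/5, -1/5, -1/10] . (h_P, h_Q, h_R, h_S) = 1
  [-1/10, 9/10, -1/2, -1/5] . (h_P, h_Q, h_R, h_S) = 1
  [-1/5, -2/5, 4/5, -1/10] . (h_P, h_Q, h_R, h_S) = 1
  [-2/5, -1/5, -1/5, 9/10] . (h_P, h_Q, h_R, h_S) = 1

Solving yields:
  h_P = 825/107
  h_Q = 1825/214
  h_R = 1815/214
  h_S = 890/107

Starting state is S, so the expected hitting time is h_S = 890/107.

Answer: 890/107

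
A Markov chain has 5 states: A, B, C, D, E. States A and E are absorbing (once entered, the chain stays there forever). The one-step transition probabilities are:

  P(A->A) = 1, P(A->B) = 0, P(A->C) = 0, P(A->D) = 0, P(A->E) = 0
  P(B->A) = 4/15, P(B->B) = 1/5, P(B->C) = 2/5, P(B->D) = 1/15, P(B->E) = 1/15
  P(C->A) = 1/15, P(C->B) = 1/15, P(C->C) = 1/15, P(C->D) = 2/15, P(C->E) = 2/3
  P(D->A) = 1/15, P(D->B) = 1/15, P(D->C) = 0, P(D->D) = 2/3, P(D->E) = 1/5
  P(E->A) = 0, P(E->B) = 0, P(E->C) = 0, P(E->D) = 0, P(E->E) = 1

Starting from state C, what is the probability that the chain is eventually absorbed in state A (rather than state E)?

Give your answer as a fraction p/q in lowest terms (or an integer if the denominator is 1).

Let a_i = P(absorbed in A | start in state i).
Boundary conditions: a_A = 1, a_E = 0.
For each transient state i, a_i = sum_j P(i->j) * a_j:
  a_B = 4/15*a_A + 1/5*a_B + 2/5*a_C + 1/15*a_D + 1/15*a_E
  a_C = 1/15*a_A + 1/15*a_B + 1/15*a_C + 2/15*a_D + 2/3*a_E
  a_D = 1/15*a_A + 1/15*a_B + 0*a_C + 2/3*a_D + 1/5*a_E

Substituting a_A = 1 and a_E = 0, rearrange to (I - Q) a = r where r[i] = P(i -> A):
  [4/5, -2/5, -1/15] . (a_B, a_C, a_D) = 4/15
  [-1/15, 14/15, -2/15] . (a_B, a_C, a_D) = 1/15
  [-1/15, 0, 1/3] . (a_B, a_C, a_D) = 1/15

Solving yields:
  a_B = 3/7
  a_C = 1/7
  a_D = 2/7

Starting state is C, so the absorption probability is a_C = 1/7.

Answer: 1/7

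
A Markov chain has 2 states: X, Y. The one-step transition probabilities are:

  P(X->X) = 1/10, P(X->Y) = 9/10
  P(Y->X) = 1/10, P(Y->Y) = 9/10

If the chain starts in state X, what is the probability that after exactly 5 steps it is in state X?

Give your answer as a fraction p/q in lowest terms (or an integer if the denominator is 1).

Answer: 1/10

Derivation:
Computing P^5 by repeated multiplication:
P^1 =
  X: [1/10, 9/10]
  Y: [1/10, 9/10]
P^2 =
  X: [1/10, 9/10]
  Y: [1/10, 9/10]
P^3 =
  X: [1/10, 9/10]
  Y: [1/10, 9/10]
P^4 =
  X: [1/10, 9/10]
  Y: [1/10, 9/10]
P^5 =
  X: [1/10, 9/10]
  Y: [1/10, 9/10]

(P^5)[X -> X] = 1/10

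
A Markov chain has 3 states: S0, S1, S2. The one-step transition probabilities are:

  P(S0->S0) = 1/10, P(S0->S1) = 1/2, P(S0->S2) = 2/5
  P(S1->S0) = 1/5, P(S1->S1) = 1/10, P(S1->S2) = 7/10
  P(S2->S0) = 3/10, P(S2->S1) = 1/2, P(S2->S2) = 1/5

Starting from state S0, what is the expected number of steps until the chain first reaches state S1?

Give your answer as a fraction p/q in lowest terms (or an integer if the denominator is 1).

Answer: 2

Derivation:
Let h_i = expected steps to first reach S1 from state i.
Boundary: h_S1 = 0.
First-step equations for the other states:
  h_S0 = 1 + 1/10*h_S0 + 1/2*h_S1 + 2/5*h_S2
  h_S2 = 1 + 3/10*h_S0 + 1/2*h_S1 + 1/5*h_S2

Substituting h_S1 = 0 and rearranging gives the linear system (I - Q) h = 1:
  [9/10, -2/5] . (h_S0, h_S2) = 1
  [-3/10, 4/5] . (h_S0, h_S2) = 1

Solving yields:
  h_S0 = 2
  h_S2 = 2

Starting state is S0, so the expected hitting time is h_S0 = 2.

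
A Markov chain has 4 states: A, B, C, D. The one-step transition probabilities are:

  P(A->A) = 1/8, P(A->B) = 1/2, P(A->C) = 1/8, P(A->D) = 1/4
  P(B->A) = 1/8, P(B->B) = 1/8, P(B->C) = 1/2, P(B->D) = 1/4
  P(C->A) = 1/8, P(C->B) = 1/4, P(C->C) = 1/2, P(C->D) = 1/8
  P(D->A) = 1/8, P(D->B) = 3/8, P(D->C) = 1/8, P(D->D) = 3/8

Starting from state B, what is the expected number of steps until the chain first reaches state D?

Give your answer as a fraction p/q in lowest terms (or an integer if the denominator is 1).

Answer: 512/99

Derivation:
Let h_i = expected steps to first reach D from state i.
Boundary: h_D = 0.
First-step equations for the other states:
  h_A = 1 + 1/8*h_A + 1/2*h_B + 1/8*h_C + 1/4*h_D
  h_B = 1 + 1/8*h_A + 1/8*h_B + 1/2*h_C + 1/4*h_D
  h_C = 1 + 1/8*h_A + 1/4*h_B + 1/2*h_C + 1/8*h_D

Substituting h_D = 0 and rearranging gives the linear system (I - Q) h = 1:
  [7/8, -1/2, -1/8] . (h_A, h_B, h_C) = 1
  [-1/8, 7/8, -1/2] . (h_A, h_B, h_C) = 1
  [-1/8, -1/4, 1/2] . (h_A, h_B, h_C) = 1

Solving yields:
  h_A = 488/99
  h_B = 512/99
  h_C = 64/11

Starting state is B, so the expected hitting time is h_B = 512/99.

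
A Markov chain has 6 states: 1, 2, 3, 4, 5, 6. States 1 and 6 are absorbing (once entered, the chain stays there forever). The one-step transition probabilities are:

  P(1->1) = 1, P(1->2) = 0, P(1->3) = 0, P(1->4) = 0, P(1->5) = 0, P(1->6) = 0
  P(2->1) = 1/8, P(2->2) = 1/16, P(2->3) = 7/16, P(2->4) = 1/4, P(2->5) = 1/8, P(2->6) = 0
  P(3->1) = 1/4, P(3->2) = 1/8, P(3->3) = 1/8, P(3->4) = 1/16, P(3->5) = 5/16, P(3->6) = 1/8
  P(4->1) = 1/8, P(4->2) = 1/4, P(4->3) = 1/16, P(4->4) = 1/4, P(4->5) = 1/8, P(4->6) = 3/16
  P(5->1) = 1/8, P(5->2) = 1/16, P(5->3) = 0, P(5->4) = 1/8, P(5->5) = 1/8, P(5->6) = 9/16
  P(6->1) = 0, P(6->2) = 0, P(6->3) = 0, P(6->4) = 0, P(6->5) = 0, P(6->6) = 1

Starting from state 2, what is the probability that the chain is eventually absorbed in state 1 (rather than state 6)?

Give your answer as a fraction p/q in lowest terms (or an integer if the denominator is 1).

Answer: 3298/6683

Derivation:
Let a_i = P(absorbed in 1 | start in state i).
Boundary conditions: a_1 = 1, a_6 = 0.
For each transient state i, a_i = sum_j P(i->j) * a_j:
  a_2 = 1/8*a_1 + 1/16*a_2 + 7/16*a_3 + 1/4*a_4 + 1/8*a_5 + 0*a_6
  a_3 = 1/4*a_1 + 1/8*a_2 + 1/8*a_3 + 1/16*a_4 + 5/16*a_5 + 1/8*a_6
  a_4 = 1/8*a_1 + 1/4*a_2 + 1/16*a_3 + 1/4*a_4 + 1/8*a_5 + 3/16*a_6
  a_5 = 1/8*a_1 + 1/16*a_2 + 0*a_3 + 1/8*a_4 + 1/8*a_5 + 9/16*a_6

Substituting a_1 = 1 and a_6 = 0, rearrange to (I - Q) a = r where r[i] = P(i -> 1):
  [15/16, -7/16, -1/4, -1/8] . (a_2, a_3, a_4, a_5) = 1/8
  [-1/8, 7/8, -1/16, -5/16] . (a_2, a_3, a_4, a_5) = 1/4
  [-1/4, -1/16, 3/4, -1/8] . (a_2, a_3, a_4, a_5) = 1/8
  [-1/16, 0, -1/8, 7/8] . (a_2, a_3, a_4, a_5) = 1/8

Solving yields:
  a_2 = 3298/6683
  a_3 = 3141/6683
  a_4 = 5477/13366
  a_5 = 3163/13366

Starting state is 2, so the absorption probability is a_2 = 3298/6683.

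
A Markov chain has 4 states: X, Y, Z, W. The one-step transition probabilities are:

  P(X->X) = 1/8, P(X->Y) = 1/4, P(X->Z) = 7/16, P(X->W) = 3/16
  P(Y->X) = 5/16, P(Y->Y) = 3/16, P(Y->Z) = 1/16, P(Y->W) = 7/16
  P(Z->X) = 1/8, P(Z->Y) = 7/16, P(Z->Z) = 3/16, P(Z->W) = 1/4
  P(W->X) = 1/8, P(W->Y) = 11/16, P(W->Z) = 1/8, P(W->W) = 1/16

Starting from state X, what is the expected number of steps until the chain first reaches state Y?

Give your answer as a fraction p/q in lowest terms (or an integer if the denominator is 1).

Let h_i = expected steps to first reach Y from state i.
Boundary: h_Y = 0.
First-step equations for the other states:
  h_X = 1 + 1/8*h_X + 1/4*h_Y + 7/16*h_Z + 3/16*h_W
  h_Z = 1 + 1/8*h_X + 7/16*h_Y + 3/16*h_Z + 1/4*h_W
  h_W = 1 + 1/8*h_X + 11/16*h_Y + 1/8*h_Z + 1/16*h_W

Substituting h_Y = 0 and rearranging gives the linear system (I - Q) h = 1:
  [7/8, -7/16, -3/16] . (h_X, h_Z, h_W) = 1
  [-1/8, 13/16, -1/4] . (h_X, h_Z, h_W) = 1
  [-1/8, -1/8, 15/16] . (h_X, h_Z, h_W) = 1

Solving yields:
  h_X = 2920/1131
  h_Z = 2432/1131
  h_W = 640/377

Starting state is X, so the expected hitting time is h_X = 2920/1131.

Answer: 2920/1131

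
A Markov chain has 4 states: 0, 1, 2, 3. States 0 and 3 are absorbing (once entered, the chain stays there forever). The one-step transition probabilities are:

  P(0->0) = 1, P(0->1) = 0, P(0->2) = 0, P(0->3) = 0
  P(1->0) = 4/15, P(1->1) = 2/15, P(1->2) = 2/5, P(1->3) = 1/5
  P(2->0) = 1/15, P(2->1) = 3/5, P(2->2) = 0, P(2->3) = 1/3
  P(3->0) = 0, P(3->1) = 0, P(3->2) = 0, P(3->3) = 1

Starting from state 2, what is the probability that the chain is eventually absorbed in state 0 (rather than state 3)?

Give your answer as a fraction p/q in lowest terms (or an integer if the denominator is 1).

Let a_i = P(absorbed in 0 | start in state i).
Boundary conditions: a_0 = 1, a_3 = 0.
For each transient state i, a_i = sum_j P(i->j) * a_j:
  a_1 = 4/15*a_0 + 2/15*a_1 + 2/5*a_2 + 1/5*a_3
  a_2 = 1/15*a_0 + 3/5*a_1 + 0*a_2 + 1/3*a_3

Substituting a_0 = 1 and a_3 = 0, rearrange to (I - Q) a = r where r[i] = P(i -> 0):
  [13/15, -2/5] . (a_1, a_2) = 4/15
  [-3/5, 1] . (a_1, a_2) = 1/15

Solving yields:
  a_1 = 22/47
  a_2 = 49/141

Starting state is 2, so the absorption probability is a_2 = 49/141.

Answer: 49/141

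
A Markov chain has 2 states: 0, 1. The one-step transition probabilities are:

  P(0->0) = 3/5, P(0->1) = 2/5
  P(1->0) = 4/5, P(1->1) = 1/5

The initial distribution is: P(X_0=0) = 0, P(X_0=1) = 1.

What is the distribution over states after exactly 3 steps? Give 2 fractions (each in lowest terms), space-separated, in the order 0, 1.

Propagating the distribution step by step (d_{t+1} = d_t * P):
d_0 = (0=0, 1=1)
  d_1[0] = 0*3/5 + 1*4/5 = 4/5
  d_1[1] = 0*2/5 + 1*1/5 = 1/5
d_1 = (0=4/5, 1=1/5)
  d_2[0] = 4/5*3/5 + 1/5*4/5 = 16/25
  d_2[1] = 4/5*2/5 + 1/5*1/5 = 9/25
d_2 = (0=16/25, 1=9/25)
  d_3[0] = 16/25*3/5 + 9/25*4/5 = 84/125
  d_3[1] = 16/25*2/5 + 9/25*1/5 = 41/125
d_3 = (0=84/125, 1=41/125)

Answer: 84/125 41/125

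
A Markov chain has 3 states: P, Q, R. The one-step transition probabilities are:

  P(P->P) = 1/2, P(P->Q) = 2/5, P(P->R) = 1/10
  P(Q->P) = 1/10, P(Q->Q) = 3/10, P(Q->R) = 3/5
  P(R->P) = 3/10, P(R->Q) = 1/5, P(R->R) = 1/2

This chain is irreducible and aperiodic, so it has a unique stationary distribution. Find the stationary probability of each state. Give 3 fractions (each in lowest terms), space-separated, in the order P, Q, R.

Answer: 23/76 11/38 31/76

Derivation:
The stationary distribution satisfies pi = pi * P, i.e.:
  pi_P = 1/2*pi_P + 1/10*pi_Q + 3/10*pi_R
  pi_Q = 2/5*pi_P + 3/10*pi_Q + 1/5*pi_R
  pi_R = 1/10*pi_P + 3/5*pi_Q + 1/2*pi_R
with normalization: pi_P + pi_Q + pi_R = 1.

Using the first 2 balance equations plus normalization, the linear system A*pi = b is:
  [-1/2, 1/10, 3/10] . pi = 0
  [2/5, -7/10, 1/5] . pi = 0
  [1, 1, 1] . pi = 1

Solving yields:
  pi_P = 23/76
  pi_Q = 11/38
  pi_R = 31/76

Verification (pi * P):
  23/76*1/2 + 11/38*1/10 + 31/76*3/10 = 23/76 = pi_P  (ok)
  23/76*2/5 + 11/38*3/10 + 31/76*1/5 = 11/38 = pi_Q  (ok)
  23/76*1/10 + 11/38*3/5 + 31/76*1/2 = 31/76 = pi_R  (ok)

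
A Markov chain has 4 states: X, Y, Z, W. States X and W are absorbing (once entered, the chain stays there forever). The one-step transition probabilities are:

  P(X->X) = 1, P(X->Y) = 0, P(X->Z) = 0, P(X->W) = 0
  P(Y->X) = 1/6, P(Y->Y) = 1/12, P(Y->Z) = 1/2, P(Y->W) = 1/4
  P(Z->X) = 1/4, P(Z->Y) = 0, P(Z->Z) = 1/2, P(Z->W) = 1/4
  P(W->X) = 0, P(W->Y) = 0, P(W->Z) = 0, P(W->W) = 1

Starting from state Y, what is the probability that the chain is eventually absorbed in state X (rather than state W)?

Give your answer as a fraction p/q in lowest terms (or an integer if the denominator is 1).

Let a_i = P(absorbed in X | start in state i).
Boundary conditions: a_X = 1, a_W = 0.
For each transient state i, a_i = sum_j P(i->j) * a_j:
  a_Y = 1/6*a_X + 1/12*a_Y + 1/2*a_Z + 1/4*a_W
  a_Z = 1/4*a_X + 0*a_Y + 1/2*a_Z + 1/4*a_W

Substituting a_X = 1 and a_W = 0, rearrange to (I - Q) a = r where r[i] = P(i -> X):
  [11/12, -1/2] . (a_Y, a_Z) = 1/6
  [0, 1/2] . (a_Y, a_Z) = 1/4

Solving yields:
  a_Y = 5/11
  a_Z = 1/2

Starting state is Y, so the absorption probability is a_Y = 5/11.

Answer: 5/11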